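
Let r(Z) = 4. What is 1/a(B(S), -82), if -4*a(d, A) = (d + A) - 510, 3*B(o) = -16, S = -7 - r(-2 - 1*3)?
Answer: 3/448 ≈ 0.0066964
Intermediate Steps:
S = -11 (S = -7 - 1*4 = -7 - 4 = -11)
B(o) = -16/3 (B(o) = (1/3)*(-16) = -16/3)
a(d, A) = 255/2 - A/4 - d/4 (a(d, A) = -((d + A) - 510)/4 = -((A + d) - 510)/4 = -(-510 + A + d)/4 = 255/2 - A/4 - d/4)
1/a(B(S), -82) = 1/(255/2 - 1/4*(-82) - 1/4*(-16/3)) = 1/(255/2 + 41/2 + 4/3) = 1/(448/3) = 3/448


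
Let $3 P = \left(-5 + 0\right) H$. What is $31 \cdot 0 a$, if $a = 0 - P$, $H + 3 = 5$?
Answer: $0$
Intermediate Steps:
$H = 2$ ($H = -3 + 5 = 2$)
$P = - \frac{10}{3}$ ($P = \frac{\left(-5 + 0\right) 2}{3} = \frac{\left(-5\right) 2}{3} = \frac{1}{3} \left(-10\right) = - \frac{10}{3} \approx -3.3333$)
$a = \frac{10}{3}$ ($a = 0 - - \frac{10}{3} = 0 + \frac{10}{3} = \frac{10}{3} \approx 3.3333$)
$31 \cdot 0 a = 31 \cdot 0 \cdot \frac{10}{3} = 0 \cdot \frac{10}{3} = 0$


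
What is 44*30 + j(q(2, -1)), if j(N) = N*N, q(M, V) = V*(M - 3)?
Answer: 1321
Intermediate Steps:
q(M, V) = V*(-3 + M)
j(N) = N²
44*30 + j(q(2, -1)) = 44*30 + (-(-3 + 2))² = 1320 + (-1*(-1))² = 1320 + 1² = 1320 + 1 = 1321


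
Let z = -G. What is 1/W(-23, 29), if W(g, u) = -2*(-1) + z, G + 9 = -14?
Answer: 1/25 ≈ 0.040000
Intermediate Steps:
G = -23 (G = -9 - 14 = -23)
z = 23 (z = -1*(-23) = 23)
W(g, u) = 25 (W(g, u) = -2*(-1) + 23 = 2 + 23 = 25)
1/W(-23, 29) = 1/25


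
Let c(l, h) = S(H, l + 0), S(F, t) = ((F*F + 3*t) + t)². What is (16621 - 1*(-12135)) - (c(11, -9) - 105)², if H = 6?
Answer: -39598269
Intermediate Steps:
S(F, t) = (F² + 4*t)² (S(F, t) = ((F² + 3*t) + t)² = (F² + 4*t)²)
c(l, h) = (36 + 4*l)² (c(l, h) = (6² + 4*(l + 0))² = (36 + 4*l)²)
(16621 - 1*(-12135)) - (c(11, -9) - 105)² = (16621 - 1*(-12135)) - (16*(9 + 11)² - 105)² = (16621 + 12135) - (16*20² - 105)² = 28756 - (16*400 - 105)² = 28756 - (6400 - 105)² = 28756 - 1*6295² = 28756 - 1*39627025 = 28756 - 39627025 = -39598269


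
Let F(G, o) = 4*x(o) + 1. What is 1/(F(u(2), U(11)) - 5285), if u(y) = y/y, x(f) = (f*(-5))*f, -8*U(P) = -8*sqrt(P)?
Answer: -1/5504 ≈ -0.00018169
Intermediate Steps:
U(P) = sqrt(P) (U(P) = -(-1)*sqrt(P) = sqrt(P))
x(f) = -5*f**2 (x(f) = (-5*f)*f = -5*f**2)
u(y) = 1
F(G, o) = 1 - 20*o**2 (F(G, o) = 4*(-5*o**2) + 1 = -20*o**2 + 1 = 1 - 20*o**2)
1/(F(u(2), U(11)) - 5285) = 1/((1 - 20*(sqrt(11))**2) - 5285) = 1/((1 - 20*11) - 5285) = 1/((1 - 220) - 5285) = 1/(-219 - 5285) = 1/(-5504) = -1/5504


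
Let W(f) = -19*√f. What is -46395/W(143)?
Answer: 46395*√143/2717 ≈ 204.20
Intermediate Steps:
-46395/W(143) = -46395*(-√143/2717) = -(-46395)*√143/2717 = 46395*√143/2717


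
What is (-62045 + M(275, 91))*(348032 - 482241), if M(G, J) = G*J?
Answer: 4968417180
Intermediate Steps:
(-62045 + M(275, 91))*(348032 - 482241) = (-62045 + 275*91)*(348032 - 482241) = (-62045 + 25025)*(-134209) = -37020*(-134209) = 4968417180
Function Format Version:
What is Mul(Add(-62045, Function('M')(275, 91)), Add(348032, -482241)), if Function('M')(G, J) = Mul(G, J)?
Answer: 4968417180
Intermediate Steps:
Mul(Add(-62045, Function('M')(275, 91)), Add(348032, -482241)) = Mul(Add(-62045, Mul(275, 91)), Add(348032, -482241)) = Mul(Add(-62045, 25025), -134209) = Mul(-37020, -134209) = 4968417180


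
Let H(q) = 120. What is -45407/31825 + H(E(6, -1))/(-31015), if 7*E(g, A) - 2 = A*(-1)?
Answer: -282423421/197410475 ≈ -1.4306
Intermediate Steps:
E(g, A) = 2/7 - A/7 (E(g, A) = 2/7 + (A*(-1))/7 = 2/7 + (-A)/7 = 2/7 - A/7)
-45407/31825 + H(E(6, -1))/(-31015) = -45407/31825 + 120/(-31015) = -45407*1/31825 + 120*(-1/31015) = -45407/31825 - 24/6203 = -282423421/197410475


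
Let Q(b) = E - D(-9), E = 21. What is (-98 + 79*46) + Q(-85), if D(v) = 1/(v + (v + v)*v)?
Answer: 544220/153 ≈ 3557.0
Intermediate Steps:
D(v) = 1/(v + 2*v²) (D(v) = 1/(v + (2*v)*v) = 1/(v + 2*v²))
Q(b) = 3212/153 (Q(b) = 21 - 1/((-9)*(1 + 2*(-9))) = 21 - (-1)/(9*(1 - 18)) = 21 - (-1)/(9*(-17)) = 21 - (-1)*(-1)/(9*17) = 21 - 1*1/153 = 21 - 1/153 = 3212/153)
(-98 + 79*46) + Q(-85) = (-98 + 79*46) + 3212/153 = (-98 + 3634) + 3212/153 = 3536 + 3212/153 = 544220/153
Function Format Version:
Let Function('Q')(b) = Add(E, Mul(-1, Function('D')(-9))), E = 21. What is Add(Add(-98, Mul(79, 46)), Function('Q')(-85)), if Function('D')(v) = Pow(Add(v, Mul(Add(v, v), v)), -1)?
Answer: Rational(544220, 153) ≈ 3557.0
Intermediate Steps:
Function('D')(v) = Pow(Add(v, Mul(2, Pow(v, 2))), -1) (Function('D')(v) = Pow(Add(v, Mul(Mul(2, v), v)), -1) = Pow(Add(v, Mul(2, Pow(v, 2))), -1))
Function('Q')(b) = Rational(3212, 153) (Function('Q')(b) = Add(21, Mul(-1, Mul(Pow(-9, -1), Pow(Add(1, Mul(2, -9)), -1)))) = Add(21, Mul(-1, Mul(Rational(-1, 9), Pow(Add(1, -18), -1)))) = Add(21, Mul(-1, Mul(Rational(-1, 9), Pow(-17, -1)))) = Add(21, Mul(-1, Mul(Rational(-1, 9), Rational(-1, 17)))) = Add(21, Mul(-1, Rational(1, 153))) = Add(21, Rational(-1, 153)) = Rational(3212, 153))
Add(Add(-98, Mul(79, 46)), Function('Q')(-85)) = Add(Add(-98, Mul(79, 46)), Rational(3212, 153)) = Add(Add(-98, 3634), Rational(3212, 153)) = Add(3536, Rational(3212, 153)) = Rational(544220, 153)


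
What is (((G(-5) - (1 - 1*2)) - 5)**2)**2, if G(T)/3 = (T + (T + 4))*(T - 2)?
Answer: 221533456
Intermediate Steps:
G(T) = 3*(-2 + T)*(4 + 2*T) (G(T) = 3*((T + (T + 4))*(T - 2)) = 3*((T + (4 + T))*(-2 + T)) = 3*((4 + 2*T)*(-2 + T)) = 3*((-2 + T)*(4 + 2*T)) = 3*(-2 + T)*(4 + 2*T))
(((G(-5) - (1 - 1*2)) - 5)**2)**2 = ((((-24 + 6*(-5)**2) - (1 - 1*2)) - 5)**2)**2 = ((((-24 + 6*25) - (1 - 2)) - 5)**2)**2 = ((((-24 + 150) - 1*(-1)) - 5)**2)**2 = (((126 + 1) - 5)**2)**2 = ((127 - 5)**2)**2 = (122**2)**2 = 14884**2 = 221533456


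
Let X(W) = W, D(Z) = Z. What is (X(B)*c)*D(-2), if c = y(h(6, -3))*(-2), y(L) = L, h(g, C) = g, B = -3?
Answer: -72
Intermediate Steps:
c = -12 (c = 6*(-2) = -12)
(X(B)*c)*D(-2) = -3*(-12)*(-2) = 36*(-2) = -72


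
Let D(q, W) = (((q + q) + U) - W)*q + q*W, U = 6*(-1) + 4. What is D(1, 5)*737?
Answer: 0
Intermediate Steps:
U = -2 (U = -6 + 4 = -2)
D(q, W) = W*q + q*(-2 - W + 2*q) (D(q, W) = (((q + q) - 2) - W)*q + q*W = ((2*q - 2) - W)*q + W*q = ((-2 + 2*q) - W)*q + W*q = (-2 - W + 2*q)*q + W*q = q*(-2 - W + 2*q) + W*q = W*q + q*(-2 - W + 2*q))
D(1, 5)*737 = (2*1*(-1 + 1))*737 = (2*1*0)*737 = 0*737 = 0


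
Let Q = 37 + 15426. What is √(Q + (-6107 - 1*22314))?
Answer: I*√12958 ≈ 113.83*I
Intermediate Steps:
Q = 15463
√(Q + (-6107 - 1*22314)) = √(15463 + (-6107 - 1*22314)) = √(15463 + (-6107 - 22314)) = √(15463 - 28421) = √(-12958) = I*√12958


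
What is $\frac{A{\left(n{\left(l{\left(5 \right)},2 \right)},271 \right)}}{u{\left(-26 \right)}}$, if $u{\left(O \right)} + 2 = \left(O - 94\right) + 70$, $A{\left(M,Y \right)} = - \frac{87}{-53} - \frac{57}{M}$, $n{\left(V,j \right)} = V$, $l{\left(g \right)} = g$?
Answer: $\frac{1293}{6890} \approx 0.18766$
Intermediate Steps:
$A{\left(M,Y \right)} = \frac{87}{53} - \frac{57}{M}$ ($A{\left(M,Y \right)} = \left(-87\right) \left(- \frac{1}{53}\right) - \frac{57}{M} = \frac{87}{53} - \frac{57}{M}$)
$u{\left(O \right)} = -26 + O$ ($u{\left(O \right)} = -2 + \left(\left(O - 94\right) + 70\right) = -2 + \left(\left(-94 + O\right) + 70\right) = -2 + \left(-24 + O\right) = -26 + O$)
$\frac{A{\left(n{\left(l{\left(5 \right)},2 \right)},271 \right)}}{u{\left(-26 \right)}} = \frac{\frac{87}{53} - \frac{57}{5}}{-26 - 26} = \frac{\frac{87}{53} - \frac{57}{5}}{-52} = \left(\frac{87}{53} - \frac{57}{5}\right) \left(- \frac{1}{52}\right) = \left(- \frac{2586}{265}\right) \left(- \frac{1}{52}\right) = \frac{1293}{6890}$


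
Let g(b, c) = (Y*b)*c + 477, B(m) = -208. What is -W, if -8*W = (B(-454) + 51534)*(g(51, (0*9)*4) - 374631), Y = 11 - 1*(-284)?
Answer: -4800957051/2 ≈ -2.4005e+9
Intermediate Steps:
Y = 295 (Y = 11 + 284 = 295)
g(b, c) = 477 + 295*b*c (g(b, c) = (295*b)*c + 477 = 295*b*c + 477 = 477 + 295*b*c)
W = 4800957051/2 (W = -(-208 + 51534)*((477 + 295*51*((0*9)*4)) - 374631)/8 = -25663*((477 + 295*51*(0*4)) - 374631)/4 = -25663*((477 + 295*51*0) - 374631)/4 = -25663*((477 + 0) - 374631)/4 = -25663*(477 - 374631)/4 = -25663*(-374154)/4 = -1/8*(-19203828204) = 4800957051/2 ≈ 2.4005e+9)
-W = -1*4800957051/2 = -4800957051/2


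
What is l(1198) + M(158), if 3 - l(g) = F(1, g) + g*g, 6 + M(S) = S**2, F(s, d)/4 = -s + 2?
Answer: -1410247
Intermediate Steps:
F(s, d) = 8 - 4*s (F(s, d) = 4*(-s + 2) = 4*(2 - s) = 8 - 4*s)
M(S) = -6 + S**2
l(g) = -1 - g**2 (l(g) = 3 - ((8 - 4*1) + g*g) = 3 - ((8 - 4) + g**2) = 3 - (4 + g**2) = 3 + (-4 - g**2) = -1 - g**2)
l(1198) + M(158) = (-1 - 1*1198**2) + (-6 + 158**2) = (-1 - 1*1435204) + (-6 + 24964) = (-1 - 1435204) + 24958 = -1435205 + 24958 = -1410247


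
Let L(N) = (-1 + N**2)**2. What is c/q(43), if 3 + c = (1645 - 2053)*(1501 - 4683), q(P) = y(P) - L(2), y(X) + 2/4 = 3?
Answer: -2596506/13 ≈ -1.9973e+5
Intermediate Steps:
y(X) = 5/2 (y(X) = -1/2 + 3 = 5/2)
q(P) = -13/2 (q(P) = 5/2 - (-1 + 2**2)**2 = 5/2 - (-1 + 4)**2 = 5/2 - 1*3**2 = 5/2 - 1*9 = 5/2 - 9 = -13/2)
c = 1298253 (c = -3 + (1645 - 2053)*(1501 - 4683) = -3 - 408*(-3182) = -3 + 1298256 = 1298253)
c/q(43) = 1298253/(-13/2) = 1298253*(-2/13) = -2596506/13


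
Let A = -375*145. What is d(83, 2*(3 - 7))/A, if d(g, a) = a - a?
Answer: 0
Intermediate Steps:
d(g, a) = 0
A = -54375
d(83, 2*(3 - 7))/A = 0/(-54375) = 0*(-1/54375) = 0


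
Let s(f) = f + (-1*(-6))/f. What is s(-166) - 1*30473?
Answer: -2543040/83 ≈ -30639.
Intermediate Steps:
s(f) = f + 6/f
s(-166) - 1*30473 = (-166 + 6/(-166)) - 1*30473 = (-166 + 6*(-1/166)) - 30473 = (-166 - 3/83) - 30473 = -13781/83 - 30473 = -2543040/83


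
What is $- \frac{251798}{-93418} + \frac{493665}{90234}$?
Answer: $\frac{11472989617}{1404913302} \approx 8.1663$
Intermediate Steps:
$- \frac{251798}{-93418} + \frac{493665}{90234} = \left(-251798\right) \left(- \frac{1}{93418}\right) + 493665 \cdot \frac{1}{90234} = \frac{125899}{46709} + \frac{164555}{30078} = \frac{11472989617}{1404913302}$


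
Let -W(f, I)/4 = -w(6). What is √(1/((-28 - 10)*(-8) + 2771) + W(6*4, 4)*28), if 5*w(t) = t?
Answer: √50833563/615 ≈ 11.593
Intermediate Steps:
w(t) = t/5
W(f, I) = 24/5 (W(f, I) = -(-4)*(⅕)*6 = -(-4)*6/5 = -4*(-6/5) = 24/5)
√(1/((-28 - 10)*(-8) + 2771) + W(6*4, 4)*28) = √(1/((-28 - 10)*(-8) + 2771) + (24/5)*28) = √(1/(-38*(-8) + 2771) + 672/5) = √(1/(304 + 2771) + 672/5) = √(1/3075 + 672/5) = √(413281/3075) = √50833563/615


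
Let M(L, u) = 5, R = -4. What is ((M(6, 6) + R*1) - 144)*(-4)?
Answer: 572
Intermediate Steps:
((M(6, 6) + R*1) - 144)*(-4) = ((5 - 4*1) - 144)*(-4) = ((5 - 4) - 144)*(-4) = (1 - 144)*(-4) = -143*(-4) = 572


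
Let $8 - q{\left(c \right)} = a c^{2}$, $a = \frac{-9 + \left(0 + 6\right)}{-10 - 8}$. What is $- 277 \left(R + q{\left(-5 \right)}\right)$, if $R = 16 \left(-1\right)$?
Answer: $\frac{20221}{6} \approx 3370.2$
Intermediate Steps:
$a = \frac{1}{6}$ ($a = \frac{-9 + 6}{-18} = \left(-3\right) \left(- \frac{1}{18}\right) = \frac{1}{6} \approx 0.16667$)
$R = -16$
$q{\left(c \right)} = 8 - \frac{c^{2}}{6}$
$- 277 \left(R + q{\left(-5 \right)}\right) = - 277 \left(-16 + \left(8 - \frac{\left(-5\right)^{2}}{6}\right)\right) = - 277 \left(-16 + \left(8 - \frac{25}{6}\right)\right) = - 277 \left(-16 + \frac{23}{6}\right) = \left(-277\right) \left(- \frac{73}{6}\right) = \frac{20221}{6}$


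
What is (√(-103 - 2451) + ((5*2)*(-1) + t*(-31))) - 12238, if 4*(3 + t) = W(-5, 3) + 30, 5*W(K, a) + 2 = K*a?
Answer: -247223/20 + I*√2554 ≈ -12361.0 + 50.537*I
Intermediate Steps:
W(K, a) = -⅖ + K*a/5 (W(K, a) = -⅖ + (K*a)/5 = -⅖ + K*a/5)
t = 73/20 (t = -3 + ((-⅖ + (⅕)*(-5)*3) + 30)/4 = -3 + ((-⅖ - 3) + 30)/4 = -3 + (-17/5 + 30)/4 = -3 + (¼)*(133/5) = -3 + 133/20 = 73/20 ≈ 3.6500)
(√(-103 - 2451) + ((5*2)*(-1) + t*(-31))) - 12238 = (√(-103 - 2451) + ((5*2)*(-1) + (73/20)*(-31))) - 12238 = (√(-2554) + (10*(-1) - 2263/20)) - 12238 = (I*√2554 + (-10 - 2263/20)) - 12238 = (I*√2554 - 2463/20) - 12238 = (-2463/20 + I*√2554) - 12238 = -247223/20 + I*√2554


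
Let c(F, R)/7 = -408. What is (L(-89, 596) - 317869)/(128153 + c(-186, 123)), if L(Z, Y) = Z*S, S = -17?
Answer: -316356/125297 ≈ -2.5248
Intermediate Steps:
c(F, R) = -2856 (c(F, R) = 7*(-408) = -2856)
L(Z, Y) = -17*Z (L(Z, Y) = Z*(-17) = -17*Z)
(L(-89, 596) - 317869)/(128153 + c(-186, 123)) = (-17*(-89) - 317869)/(128153 - 2856) = (1513 - 317869)/125297 = -316356*1/125297 = -316356/125297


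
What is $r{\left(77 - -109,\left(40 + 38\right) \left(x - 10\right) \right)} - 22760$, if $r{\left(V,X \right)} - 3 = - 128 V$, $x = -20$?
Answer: $-46565$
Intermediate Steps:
$r{\left(V,X \right)} = 3 - 128 V$
$r{\left(77 - -109,\left(40 + 38\right) \left(x - 10\right) \right)} - 22760 = \left(3 - 128 \left(77 - -109\right)\right) - 22760 = \left(3 - 128 \left(77 + 109\right)\right) - 22760 = \left(3 - 23808\right) - 22760 = -23805 - 22760 = -46565$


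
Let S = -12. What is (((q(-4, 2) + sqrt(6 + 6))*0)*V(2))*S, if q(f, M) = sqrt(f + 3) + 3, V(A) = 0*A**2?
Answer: 0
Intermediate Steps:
V(A) = 0
q(f, M) = 3 + sqrt(3 + f) (q(f, M) = sqrt(3 + f) + 3 = 3 + sqrt(3 + f))
(((q(-4, 2) + sqrt(6 + 6))*0)*V(2))*S = ((((3 + sqrt(3 - 4)) + sqrt(6 + 6))*0)*0)*(-12) = ((((3 + sqrt(-1)) + sqrt(12))*0)*0)*(-12) = ((((3 + I) + 2*sqrt(3))*0)*0)*(-12) = (((3 + I + 2*sqrt(3))*0)*0)*(-12) = (0*0)*(-12) = 0*(-12) = 0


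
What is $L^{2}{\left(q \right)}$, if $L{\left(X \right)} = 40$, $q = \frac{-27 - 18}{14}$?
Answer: $1600$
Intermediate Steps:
$q = - \frac{45}{14}$ ($q = \left(-27 - 18\right) \frac{1}{14} = \left(-45\right) \frac{1}{14} = - \frac{45}{14} \approx -3.2143$)
$L^{2}{\left(q \right)} = 40^{2} = 1600$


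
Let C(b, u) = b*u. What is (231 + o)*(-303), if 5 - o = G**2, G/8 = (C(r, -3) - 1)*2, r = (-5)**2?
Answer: 447961260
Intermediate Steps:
r = 25
G = -1216 (G = 8*((25*(-3) - 1)*2) = 8*((-75 - 1)*2) = 8*(-76*2) = 8*(-152) = -1216)
o = -1478651 (o = 5 - 1*(-1216)**2 = 5 - 1*1478656 = 5 - 1478656 = -1478651)
(231 + o)*(-303) = (231 - 1478651)*(-303) = -1478420*(-303) = 447961260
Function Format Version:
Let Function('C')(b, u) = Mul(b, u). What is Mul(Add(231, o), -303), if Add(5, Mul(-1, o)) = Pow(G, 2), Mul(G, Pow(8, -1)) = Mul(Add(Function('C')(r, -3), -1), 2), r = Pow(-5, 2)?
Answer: 447961260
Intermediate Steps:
r = 25
G = -1216 (G = Mul(8, Mul(Add(Mul(25, -3), -1), 2)) = Mul(8, Mul(Add(-75, -1), 2)) = Mul(8, Mul(-76, 2)) = Mul(8, -152) = -1216)
o = -1478651 (o = Add(5, Mul(-1, Pow(-1216, 2))) = Add(5, Mul(-1, 1478656)) = Add(5, -1478656) = -1478651)
Mul(Add(231, o), -303) = Mul(Add(231, -1478651), -303) = Mul(-1478420, -303) = 447961260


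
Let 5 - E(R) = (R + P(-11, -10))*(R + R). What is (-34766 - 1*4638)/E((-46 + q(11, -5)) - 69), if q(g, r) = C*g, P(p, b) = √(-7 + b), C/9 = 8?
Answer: 36119794812/840283888781 - 53353016*I*√17/840283888781 ≈ 0.042985 - 0.00026179*I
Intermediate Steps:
C = 72 (C = 9*8 = 72)
q(g, r) = 72*g
E(R) = 5 - 2*R*(R + I*√17) (E(R) = 5 - (R + √(-7 - 10))*(R + R) = 5 - (R + √(-17))*2*R = 5 - (R + I*√17)*2*R = 5 - 2*R*(R + I*√17))
(-34766 - 1*4638)/E((-46 + q(11, -5)) - 69) = (-34766 - 1*4638)/(5 - 2*((-46 + 72*11) - 69)² - 2*I*((-46 + 72*11) - 69)*√17) = (-34766 - 4638)/(5 - 2*((-46 + 792) - 69)² - 2*I*((-46 + 792) - 69)*√17) = -39404/(5 - 2*(746 - 69)² - 2*I*(746 - 69)*√17) = -39404/(5 - 2*677² - 2*I*677*√17) = -39404/(5 - 2*458329 - 1354*I*√17) = -39404/(5 - 916658 - 1354*I*√17) = -39404/(-916653 - 1354*I*√17)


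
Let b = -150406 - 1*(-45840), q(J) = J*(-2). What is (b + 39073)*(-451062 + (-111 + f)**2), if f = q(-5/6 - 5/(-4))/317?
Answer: 11549974973866363/401956 ≈ 2.8734e+10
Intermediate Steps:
q(J) = -2*J
f = -5/1902 (f = -2*(-5/6 - 5/(-4))/317 = -2*(-5*1/6 - 5*(-1/4))*(1/317) = -2*(-5/6 + 5/4)*(1/317) = -2*5/12*(1/317) = -5/6*1/317 = -5/1902 ≈ -0.0026288)
b = -104566 (b = -150406 + 45840 = -104566)
(b + 39073)*(-451062 + (-111 + f)**2) = (-104566 + 39073)*(-451062 + (-111 - 5/1902)**2) = -65493*(-451062 + (-211127/1902)**2) = -65493*(-451062 + 44574610129/3617604) = -65493*(-1587189085319/3617604) = 11549974973866363/401956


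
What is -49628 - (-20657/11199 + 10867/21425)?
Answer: -11907350723408/239938575 ≈ -49627.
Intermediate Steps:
-49628 - (-20657/11199 + 10867/21425) = -49628 - 1*(-320876692/239938575) = -49628 + 320876692/239938575 = -11907350723408/239938575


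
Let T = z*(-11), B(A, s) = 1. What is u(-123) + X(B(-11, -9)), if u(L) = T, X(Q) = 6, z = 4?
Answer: -38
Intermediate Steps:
T = -44 (T = 4*(-11) = -44)
u(L) = -44
u(-123) + X(B(-11, -9)) = -44 + 6 = -38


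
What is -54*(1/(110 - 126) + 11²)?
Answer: -52245/8 ≈ -6530.6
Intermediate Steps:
-54*(1/(110 - 126) + 11²) = -54*(1/(-16) + 121) = -54*(-1/16 + 121) = -54*1935/16 = -52245/8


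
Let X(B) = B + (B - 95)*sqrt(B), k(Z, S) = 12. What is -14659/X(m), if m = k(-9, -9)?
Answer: 14659/6877 + 1216697*sqrt(3)/41262 ≈ 53.205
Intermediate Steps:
m = 12
X(B) = B + sqrt(B)*(-95 + B) (X(B) = B + (-95 + B)*sqrt(B) = B + sqrt(B)*(-95 + B))
-14659/X(m) = -14659/(12 + 12**(3/2) - 190*sqrt(3)) = -14659/(12 + 24*sqrt(3) - 190*sqrt(3)) = -14659/(12 - 166*sqrt(3))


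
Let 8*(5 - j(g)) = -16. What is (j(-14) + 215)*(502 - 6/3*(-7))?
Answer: 114552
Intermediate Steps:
j(g) = 7 (j(g) = 5 - 1/8*(-16) = 5 + 2 = 7)
(j(-14) + 215)*(502 - 6/3*(-7)) = (7 + 215)*(502 - 6/3*(-7)) = 222*(502 - 6/3*(-7)) = 222*(502 - 3*2/3*(-7)) = 222*(502 - 2*(-7)) = 222*(502 + 14) = 222*516 = 114552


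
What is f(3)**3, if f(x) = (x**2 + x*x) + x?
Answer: 9261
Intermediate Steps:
f(x) = x + 2*x**2 (f(x) = (x**2 + x**2) + x = 2*x**2 + x = x + 2*x**2)
f(3)**3 = (3*(1 + 2*3))**3 = (3*(1 + 6))**3 = (3*7)**3 = 21**3 = 9261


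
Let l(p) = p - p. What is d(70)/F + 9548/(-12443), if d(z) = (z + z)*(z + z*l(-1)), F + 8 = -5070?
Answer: -85213072/31592777 ≈ -2.6972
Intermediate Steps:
l(p) = 0
F = -5078 (F = -8 - 5070 = -5078)
d(z) = 2*z² (d(z) = (z + z)*(z + z*0) = (2*z)*(z + 0) = (2*z)*z = 2*z²)
d(70)/F + 9548/(-12443) = (2*70²)/(-5078) + 9548/(-12443) = (2*4900)*(-1/5078) + 9548*(-1/12443) = 9800*(-1/5078) - 9548/12443 = -4900/2539 - 9548/12443 = -85213072/31592777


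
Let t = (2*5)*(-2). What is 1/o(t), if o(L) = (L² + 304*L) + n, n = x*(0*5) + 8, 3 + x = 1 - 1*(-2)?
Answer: -1/5672 ≈ -0.00017630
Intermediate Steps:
x = 0 (x = -3 + (1 - 1*(-2)) = -3 + (1 + 2) = -3 + 3 = 0)
n = 8 (n = 0*(0*5) + 8 = 0*0 + 8 = 0 + 8 = 8)
t = -20 (t = 10*(-2) = -20)
o(L) = 8 + L² + 304*L (o(L) = (L² + 304*L) + 8 = 8 + L² + 304*L)
1/o(t) = 1/(8 + (-20)² + 304*(-20)) = 1/(8 + 400 - 6080) = 1/(-5672) = -1/5672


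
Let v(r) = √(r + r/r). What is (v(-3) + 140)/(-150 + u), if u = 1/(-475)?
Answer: -66500/71251 - 475*I*√2/71251 ≈ -0.93332 - 0.009428*I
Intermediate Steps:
v(r) = √(1 + r) (v(r) = √(r + 1) = √(1 + r))
u = -1/475 ≈ -0.0021053
(v(-3) + 140)/(-150 + u) = (√(1 - 3) + 140)/(-150 - 1/475) = (√(-2) + 140)/(-71251/475) = (I*√2 + 140)*(-475/71251) = (140 + I*√2)*(-475/71251) = -66500/71251 - 475*I*√2/71251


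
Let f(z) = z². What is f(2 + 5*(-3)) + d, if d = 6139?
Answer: 6308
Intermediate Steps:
f(2 + 5*(-3)) + d = (2 + 5*(-3))² + 6139 = (2 - 15)² + 6139 = (-13)² + 6139 = 169 + 6139 = 6308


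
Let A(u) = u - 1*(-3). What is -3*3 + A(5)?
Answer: -1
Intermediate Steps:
A(u) = 3 + u (A(u) = u + 3 = 3 + u)
-3*3 + A(5) = -3*3 + (3 + 5) = -9 + 8 = -1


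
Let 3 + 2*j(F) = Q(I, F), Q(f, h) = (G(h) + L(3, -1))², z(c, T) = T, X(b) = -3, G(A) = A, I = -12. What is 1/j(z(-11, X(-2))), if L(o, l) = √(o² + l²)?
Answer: -4/13 - 3*√10/26 ≈ -0.67257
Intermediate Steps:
L(o, l) = √(l² + o²)
Q(f, h) = (h + √10)² (Q(f, h) = (h + √((-1)² + 3²))² = (h + √(1 + 9))² = (h + √10)²)
j(F) = -3/2 + (F + √10)²/2
1/j(z(-11, X(-2))) = 1/(-3/2 + (-3 + √10)²/2)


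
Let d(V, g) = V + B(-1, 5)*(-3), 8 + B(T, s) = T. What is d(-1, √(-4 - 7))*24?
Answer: 624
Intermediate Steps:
B(T, s) = -8 + T
d(V, g) = 27 + V (d(V, g) = V + (-8 - 1)*(-3) = V - 9*(-3) = V + 27 = 27 + V)
d(-1, √(-4 - 7))*24 = (27 - 1)*24 = 26*24 = 624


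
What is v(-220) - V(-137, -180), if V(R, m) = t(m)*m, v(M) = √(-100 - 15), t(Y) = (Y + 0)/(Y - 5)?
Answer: 6480/37 + I*√115 ≈ 175.14 + 10.724*I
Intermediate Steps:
t(Y) = Y/(-5 + Y)
v(M) = I*√115 (v(M) = √(-115) = I*√115)
V(R, m) = m²/(-5 + m) (V(R, m) = (m/(-5 + m))*m = m²/(-5 + m))
v(-220) - V(-137, -180) = I*√115 - (-180)²/(-5 - 180) = I*√115 - 32400/(-185) = I*√115 - 32400*(-1)/185 = I*√115 - 1*(-6480/37) = I*√115 + 6480/37 = 6480/37 + I*√115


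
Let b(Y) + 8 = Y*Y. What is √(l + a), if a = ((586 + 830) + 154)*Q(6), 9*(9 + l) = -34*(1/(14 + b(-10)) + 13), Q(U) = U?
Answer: 2*√59169253/159 ≈ 96.757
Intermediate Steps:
b(Y) = -8 + Y² (b(Y) = -8 + Y*Y = -8 + Y²)
l = -27736/477 (l = -9 + (-34*(1/(14 + (-8 + (-10)²)) + 13))/9 = -9 + (-34*(1/(14 + (-8 + 100)) + 13))/9 = -9 + (-34*(1/(14 + 92) + 13))/9 = -9 + (-34*(1/106 + 13))/9 = -9 + (-34*1379/106)/9 = -9 + (⅑)*(-23443/53) = -9 - 23443/477 = -27736/477 ≈ -58.147)
a = 9420 (a = ((586 + 830) + 154)*6 = (1416 + 154)*6 = 1570*6 = 9420)
√(l + a) = √(-27736/477 + 9420) = √(4465604/477) = 2*√59169253/159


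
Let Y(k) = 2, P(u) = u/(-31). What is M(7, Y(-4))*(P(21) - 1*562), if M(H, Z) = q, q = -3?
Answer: 52329/31 ≈ 1688.0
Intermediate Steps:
P(u) = -u/31 (P(u) = u*(-1/31) = -u/31)
M(H, Z) = -3
M(7, Y(-4))*(P(21) - 1*562) = -3*(-1/31*21 - 1*562) = -3*(-21/31 - 562) = -3*(-17443/31) = 52329/31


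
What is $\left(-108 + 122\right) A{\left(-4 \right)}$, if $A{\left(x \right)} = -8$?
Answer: $-112$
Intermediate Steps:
$\left(-108 + 122\right) A{\left(-4 \right)} = \left(-108 + 122\right) \left(-8\right) = 14 \left(-8\right) = -112$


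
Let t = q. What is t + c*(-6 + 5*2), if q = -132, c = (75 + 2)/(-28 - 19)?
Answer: -6512/47 ≈ -138.55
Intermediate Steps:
c = -77/47 (c = 77/(-47) = 77*(-1/47) = -77/47 ≈ -1.6383)
t = -132
t + c*(-6 + 5*2) = -132 - 77*(-6 + 5*2)/47 = -132 - 77*(-6 + 10)/47 = -132 - 77/47*4 = -132 - 308/47 = -6512/47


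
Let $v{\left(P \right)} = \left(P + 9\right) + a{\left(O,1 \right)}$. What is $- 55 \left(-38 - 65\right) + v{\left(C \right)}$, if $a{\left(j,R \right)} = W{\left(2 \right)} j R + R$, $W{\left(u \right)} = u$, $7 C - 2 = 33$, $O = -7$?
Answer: $5666$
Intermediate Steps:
$C = 5$ ($C = \frac{2}{7} + \frac{1}{7} \cdot 33 = \frac{2}{7} + \frac{33}{7} = 5$)
$a{\left(j,R \right)} = R + 2 R j$ ($a{\left(j,R \right)} = 2 j R + R = 2 R j + R = R + 2 R j$)
$v{\left(P \right)} = -4 + P$ ($v{\left(P \right)} = \left(P + 9\right) + 1 \left(1 + 2 \left(-7\right)\right) = \left(9 + P\right) + 1 \left(1 - 14\right) = \left(9 + P\right) + 1 \left(-13\right) = \left(9 + P\right) - 13 = -4 + P$)
$- 55 \left(-38 - 65\right) + v{\left(C \right)} = - 55 \left(-38 - 65\right) + \left(-4 + 5\right) = \left(-55\right) \left(-103\right) + 1 = 5665 + 1 = 5666$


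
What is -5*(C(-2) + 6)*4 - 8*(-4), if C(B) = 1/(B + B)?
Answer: -83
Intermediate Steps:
C(B) = 1/(2*B)
-5*(C(-2) + 6)*4 - 8*(-4) = -5*((½)/(-2) + 6)*4 - 8*(-4) = -5*((½)*(-½) + 6)*4 + 32 = -5*(-¼ + 6)*4 + 32 = -115*4/4 + 32 = -5*23 + 32 = -115 + 32 = -83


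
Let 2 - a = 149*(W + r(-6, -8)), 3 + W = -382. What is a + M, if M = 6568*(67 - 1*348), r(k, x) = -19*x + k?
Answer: -1809995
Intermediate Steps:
W = -385 (W = -3 - 382 = -385)
r(k, x) = k - 19*x
M = -1845608 (M = 6568*(67 - 348) = 6568*(-281) = -1845608)
a = 35613 (a = 2 - 149*(-385 + (-6 - 19*(-8))) = 2 - 149*(-385 + (-6 + 152)) = 2 - 149*(-385 + 146) = 2 - 149*(-239) = 2 - 1*(-35611) = 2 + 35611 = 35613)
a + M = 35613 - 1845608 = -1809995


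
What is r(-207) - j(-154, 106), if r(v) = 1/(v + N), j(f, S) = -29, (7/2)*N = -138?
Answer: 50018/1725 ≈ 28.996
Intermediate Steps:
N = -276/7 (N = (2/7)*(-138) = -276/7 ≈ -39.429)
r(v) = 1/(-276/7 + v) (r(v) = 1/(v - 276/7) = 1/(-276/7 + v))
r(-207) - j(-154, 106) = 7/(-276 + 7*(-207)) - 1*(-29) = 7/(-276 - 1449) + 29 = 7/(-1725) + 29 = 7*(-1/1725) + 29 = -7/1725 + 29 = 50018/1725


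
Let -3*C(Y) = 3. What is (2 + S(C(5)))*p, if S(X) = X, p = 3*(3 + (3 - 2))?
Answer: 12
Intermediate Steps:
C(Y) = -1 (C(Y) = -⅓*3 = -1)
p = 12 (p = 3*(3 + 1) = 3*4 = 12)
(2 + S(C(5)))*p = (2 - 1)*12 = 1*12 = 12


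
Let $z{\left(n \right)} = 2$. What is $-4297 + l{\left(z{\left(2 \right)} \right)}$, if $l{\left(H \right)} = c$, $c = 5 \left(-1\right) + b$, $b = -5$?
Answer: $-4307$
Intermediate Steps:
$c = -10$ ($c = 5 \left(-1\right) - 5 = -5 - 5 = -10$)
$l{\left(H \right)} = -10$
$-4297 + l{\left(z{\left(2 \right)} \right)} = -4297 - 10 = -4307$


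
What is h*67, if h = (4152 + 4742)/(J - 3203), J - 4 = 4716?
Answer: 595898/1517 ≈ 392.81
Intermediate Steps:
J = 4720 (J = 4 + 4716 = 4720)
h = 8894/1517 (h = (4152 + 4742)/(4720 - 3203) = 8894/1517 ≈ 5.8629)
h*67 = (8894/1517)*67 = 595898/1517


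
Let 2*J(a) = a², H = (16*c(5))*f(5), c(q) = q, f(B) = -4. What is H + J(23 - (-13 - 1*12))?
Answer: 832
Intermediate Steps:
H = -320 (H = (16*5)*(-4) = 80*(-4) = -320)
J(a) = a²/2
H + J(23 - (-13 - 1*12)) = -320 + (23 - (-13 - 1*12))²/2 = -320 + (23 - (-13 - 12))²/2 = -320 + (23 - 1*(-25))²/2 = -320 + (23 + 25)²/2 = -320 + (½)*48² = -320 + (½)*2304 = -320 + 1152 = 832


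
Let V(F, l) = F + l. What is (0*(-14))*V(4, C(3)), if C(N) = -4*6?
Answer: 0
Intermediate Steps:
C(N) = -24
(0*(-14))*V(4, C(3)) = (0*(-14))*(4 - 24) = 0*(-20) = 0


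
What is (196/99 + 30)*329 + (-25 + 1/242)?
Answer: 22861067/2178 ≈ 10496.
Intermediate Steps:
(196/99 + 30)*329 + (-25 + 1/242) = (196*(1/99) + 30)*329 + (-25 + 1/242) = (196/99 + 30)*329 - 6049/242 = (3166/99)*329 - 6049/242 = 1041614/99 - 6049/242 = 22861067/2178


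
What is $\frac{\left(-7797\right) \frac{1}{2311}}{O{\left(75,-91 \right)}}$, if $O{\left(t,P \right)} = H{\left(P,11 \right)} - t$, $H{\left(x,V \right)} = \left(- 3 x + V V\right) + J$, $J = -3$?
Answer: $- \frac{7797}{730276} \approx -0.010677$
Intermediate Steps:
$H{\left(x,V \right)} = -3 + V^{2} - 3 x$ ($H{\left(x,V \right)} = \left(- 3 x + V V\right) - 3 = \left(- 3 x + V^{2}\right) - 3 = \left(V^{2} - 3 x\right) - 3 = -3 + V^{2} - 3 x$)
$O{\left(t,P \right)} = 118 - t - 3 P$ ($O{\left(t,P \right)} = \left(-3 + 11^{2} - 3 P\right) - t = \left(-3 + 121 - 3 P\right) - t = \left(118 - 3 P\right) - t = 118 - t - 3 P$)
$\frac{\left(-7797\right) \frac{1}{2311}}{O{\left(75,-91 \right)}} = \frac{\left(-7797\right) \frac{1}{2311}}{118 - 75 - -273} = \frac{\left(-7797\right) \frac{1}{2311}}{118 - 75 + 273} = - \frac{7797}{2311 \cdot 316} = \left(- \frac{7797}{2311}\right) \frac{1}{316} = - \frac{7797}{730276}$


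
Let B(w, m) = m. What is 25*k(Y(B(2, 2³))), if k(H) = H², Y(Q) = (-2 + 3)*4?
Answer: 400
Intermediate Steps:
Y(Q) = 4 (Y(Q) = 1*4 = 4)
25*k(Y(B(2, 2³))) = 25*4² = 25*16 = 400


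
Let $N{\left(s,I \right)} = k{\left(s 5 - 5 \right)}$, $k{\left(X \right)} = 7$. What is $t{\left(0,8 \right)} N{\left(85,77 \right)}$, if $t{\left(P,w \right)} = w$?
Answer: $56$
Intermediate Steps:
$N{\left(s,I \right)} = 7$
$t{\left(0,8 \right)} N{\left(85,77 \right)} = 8 \cdot 7 = 56$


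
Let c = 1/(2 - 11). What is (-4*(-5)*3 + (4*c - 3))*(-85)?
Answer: -43265/9 ≈ -4807.2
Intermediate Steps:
c = -⅑ (c = 1/(-9) = -⅑ ≈ -0.11111)
(-4*(-5)*3 + (4*c - 3))*(-85) = (-4*(-5)*3 + (4*(-⅑) - 3))*(-85) = (20*3 + (-4/9 - 3))*(-85) = (60 - 31/9)*(-85) = (509/9)*(-85) = -43265/9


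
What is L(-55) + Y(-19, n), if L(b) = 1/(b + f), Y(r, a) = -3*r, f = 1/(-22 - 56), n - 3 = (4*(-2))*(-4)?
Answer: 244509/4291 ≈ 56.982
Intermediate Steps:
n = 35 (n = 3 + (4*(-2))*(-4) = 3 - 8*(-4) = 3 + 32 = 35)
f = -1/78 (f = 1/(-78) = -1/78 ≈ -0.012821)
L(b) = 1/(-1/78 + b) (L(b) = 1/(b - 1/78) = 1/(-1/78 + b))
L(-55) + Y(-19, n) = 78/(-1 + 78*(-55)) - 3*(-19) = 78/(-1 - 4290) + 57 = 78/(-4291) + 57 = 78*(-1/4291) + 57 = -78/4291 + 57 = 244509/4291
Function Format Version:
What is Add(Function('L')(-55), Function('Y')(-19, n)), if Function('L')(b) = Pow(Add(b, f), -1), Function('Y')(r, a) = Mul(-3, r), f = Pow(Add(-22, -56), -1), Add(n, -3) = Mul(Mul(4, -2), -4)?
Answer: Rational(244509, 4291) ≈ 56.982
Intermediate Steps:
n = 35 (n = Add(3, Mul(Mul(4, -2), -4)) = Add(3, Mul(-8, -4)) = Add(3, 32) = 35)
f = Rational(-1, 78) (f = Pow(-78, -1) = Rational(-1, 78) ≈ -0.012821)
Function('L')(b) = Pow(Add(Rational(-1, 78), b), -1) (Function('L')(b) = Pow(Add(b, Rational(-1, 78)), -1) = Pow(Add(Rational(-1, 78), b), -1))
Add(Function('L')(-55), Function('Y')(-19, n)) = Add(Mul(78, Pow(Add(-1, Mul(78, -55)), -1)), Mul(-3, -19)) = Add(Mul(78, Pow(Add(-1, -4290), -1)), 57) = Add(Mul(78, Pow(-4291, -1)), 57) = Add(Mul(78, Rational(-1, 4291)), 57) = Add(Rational(-78, 4291), 57) = Rational(244509, 4291)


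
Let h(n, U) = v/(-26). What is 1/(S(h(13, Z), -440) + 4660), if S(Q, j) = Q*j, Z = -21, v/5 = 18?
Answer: 13/80380 ≈ 0.00016173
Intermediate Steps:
v = 90 (v = 5*18 = 90)
h(n, U) = -45/13 (h(n, U) = 90/(-26) = 90*(-1/26) = -45/13)
1/(S(h(13, Z), -440) + 4660) = 1/(-45/13*(-440) + 4660) = 1/(19800/13 + 4660) = 1/(80380/13) = 13/80380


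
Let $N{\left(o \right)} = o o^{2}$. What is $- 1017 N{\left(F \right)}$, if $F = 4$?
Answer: $-65088$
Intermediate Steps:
$N{\left(o \right)} = o^{3}$
$- 1017 N{\left(F \right)} = - 1017 \cdot 4^{3} = \left(-1017\right) 64 = -65088$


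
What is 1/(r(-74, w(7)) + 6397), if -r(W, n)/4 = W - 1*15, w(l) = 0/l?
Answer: 1/6753 ≈ 0.00014808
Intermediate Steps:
w(l) = 0
r(W, n) = 60 - 4*W (r(W, n) = -4*(W - 1*15) = -4*(W - 15) = -4*(-15 + W) = 60 - 4*W)
1/(r(-74, w(7)) + 6397) = 1/((60 - 4*(-74)) + 6397) = 1/((60 + 296) + 6397) = 1/(356 + 6397) = 1/6753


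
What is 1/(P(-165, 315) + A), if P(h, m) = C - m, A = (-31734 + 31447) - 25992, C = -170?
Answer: -1/26764 ≈ -3.7364e-5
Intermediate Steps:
A = -26279 (A = -287 - 25992 = -26279)
P(h, m) = -170 - m
1/(P(-165, 315) + A) = 1/((-170 - 1*315) - 26279) = 1/((-170 - 315) - 26279) = 1/(-485 - 26279) = 1/(-26764) = -1/26764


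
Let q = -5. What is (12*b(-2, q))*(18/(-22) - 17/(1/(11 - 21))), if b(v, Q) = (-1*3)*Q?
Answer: 334980/11 ≈ 30453.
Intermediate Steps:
b(v, Q) = -3*Q
(12*b(-2, q))*(18/(-22) - 17/(1/(11 - 21))) = (12*(-3*(-5)))*(18/(-22) - 17/(1/(11 - 21))) = (12*15)*(18*(-1/22) - 17/(1/(-10))) = 180*(-9/11 - 17/(-⅒)) = 180*(-9/11 - 17*(-10)) = 180*(-9/11 + 170) = 180*(1861/11) = 334980/11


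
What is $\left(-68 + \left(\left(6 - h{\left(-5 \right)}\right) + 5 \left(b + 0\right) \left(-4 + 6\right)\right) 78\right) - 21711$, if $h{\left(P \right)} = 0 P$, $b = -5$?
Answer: $-25211$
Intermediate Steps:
$h{\left(P \right)} = 0$
$\left(-68 + \left(\left(6 - h{\left(-5 \right)}\right) + 5 \left(b + 0\right) \left(-4 + 6\right)\right) 78\right) - 21711 = \left(-68 + \left(\left(6 - 0\right) + 5 \left(-5 + 0\right) \left(-4 + 6\right)\right) 78\right) - 21711 = \left(-68 + \left(\left(6 + 0\right) + 5 \left(\left(-5\right) 2\right)\right) 78\right) - 21711 = \left(-68 + \left(6 + 5 \left(-10\right)\right) 78\right) - 21711 = \left(-68 + \left(6 - 50\right) 78\right) - 21711 = \left(-68 - 3432\right) - 21711 = -3500 - 21711 = -25211$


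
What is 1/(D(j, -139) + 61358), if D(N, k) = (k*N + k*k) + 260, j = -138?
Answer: 1/100121 ≈ 9.9879e-6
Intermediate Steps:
D(N, k) = 260 + k² + N*k (D(N, k) = (N*k + k²) + 260 = (k² + N*k) + 260 = 260 + k² + N*k)
1/(D(j, -139) + 61358) = 1/((260 + (-139)² - 138*(-139)) + 61358) = 1/((260 + 19321 + 19182) + 61358) = 1/(38763 + 61358) = 1/100121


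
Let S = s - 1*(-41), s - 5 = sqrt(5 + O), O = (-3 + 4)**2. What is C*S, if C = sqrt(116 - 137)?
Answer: I*sqrt(21)*(46 + sqrt(6)) ≈ 222.02*I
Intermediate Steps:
O = 1 (O = 1**2 = 1)
s = 5 + sqrt(6) (s = 5 + sqrt(5 + 1) = 5 + sqrt(6) ≈ 7.4495)
C = I*sqrt(21) (C = sqrt(-21) = I*sqrt(21) ≈ 4.5826*I)
S = 46 + sqrt(6) (S = (5 + sqrt(6)) - 1*(-41) = (5 + sqrt(6)) + 41 = 46 + sqrt(6) ≈ 48.449)
C*S = (I*sqrt(21))*(46 + sqrt(6)) = I*sqrt(21)*(46 + sqrt(6))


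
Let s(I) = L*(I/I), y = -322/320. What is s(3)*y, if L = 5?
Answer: -161/32 ≈ -5.0313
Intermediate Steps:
y = -161/160 (y = -322*1/320 = -161/160 ≈ -1.0063)
s(I) = 5 (s(I) = 5*(I/I) = 5*1 = 5)
s(3)*y = 5*(-161/160) = -161/32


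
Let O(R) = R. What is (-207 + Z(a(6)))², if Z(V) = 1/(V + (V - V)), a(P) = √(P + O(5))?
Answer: (2277 - √11)²/121 ≈ 42724.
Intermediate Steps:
a(P) = √(5 + P) (a(P) = √(P + 5) = √(5 + P))
Z(V) = 1/V (Z(V) = 1/(V + 0) = 1/V)
(-207 + Z(a(6)))² = (-207 + 1/(√(5 + 6)))² = (-207 + 1/(√11))² = (-207 + √11/11)²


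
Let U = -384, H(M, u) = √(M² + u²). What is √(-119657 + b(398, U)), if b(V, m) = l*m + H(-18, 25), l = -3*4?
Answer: √(-115049 + √949) ≈ 339.14*I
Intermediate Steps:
l = -12
b(V, m) = √949 - 12*m (b(V, m) = -12*m + √((-18)² + 25²) = -12*m + √(324 + 625) = -12*m + √949 = √949 - 12*m)
√(-119657 + b(398, U)) = √(-119657 + (√949 - 12*(-384))) = √(-119657 + (√949 + 4608)) = √(-119657 + (4608 + √949)) = √(-115049 + √949)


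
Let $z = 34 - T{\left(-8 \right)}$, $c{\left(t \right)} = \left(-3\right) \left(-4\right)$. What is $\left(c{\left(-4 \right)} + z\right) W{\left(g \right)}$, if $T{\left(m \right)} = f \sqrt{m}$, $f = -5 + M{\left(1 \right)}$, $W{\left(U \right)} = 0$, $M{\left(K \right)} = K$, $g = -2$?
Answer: $0$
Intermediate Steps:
$c{\left(t \right)} = 12$
$f = -4$ ($f = -5 + 1 = -4$)
$T{\left(m \right)} = - 4 \sqrt{m}$
$z = 34 + 8 i \sqrt{2}$ ($z = 34 - - 4 \sqrt{-8} = 34 - - 4 \cdot 2 i \sqrt{2} = 34 - - 8 i \sqrt{2} = 34 + 8 i \sqrt{2} \approx 34.0 + 11.314 i$)
$\left(c{\left(-4 \right)} + z\right) W{\left(g \right)} = \left(12 + \left(34 + 8 i \sqrt{2}\right)\right) 0 = \left(46 + 8 i \sqrt{2}\right) 0 = 0$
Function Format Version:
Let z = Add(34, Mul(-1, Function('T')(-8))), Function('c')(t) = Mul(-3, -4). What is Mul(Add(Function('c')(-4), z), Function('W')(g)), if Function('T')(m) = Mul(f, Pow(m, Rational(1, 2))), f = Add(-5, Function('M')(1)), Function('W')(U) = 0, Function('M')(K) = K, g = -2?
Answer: 0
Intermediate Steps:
Function('c')(t) = 12
f = -4 (f = Add(-5, 1) = -4)
Function('T')(m) = Mul(-4, Pow(m, Rational(1, 2)))
z = Add(34, Mul(8, I, Pow(2, Rational(1, 2)))) (z = Add(34, Mul(-1, Mul(-4, Pow(-8, Rational(1, 2))))) = Add(34, Mul(-1, Mul(-4, Mul(2, I, Pow(2, Rational(1, 2)))))) = Add(34, Mul(-1, Mul(-8, I, Pow(2, Rational(1, 2))))) = Add(34, Mul(8, I, Pow(2, Rational(1, 2)))) ≈ Add(34.000, Mul(11.314, I)))
Mul(Add(Function('c')(-4), z), Function('W')(g)) = Mul(Add(12, Add(34, Mul(8, I, Pow(2, Rational(1, 2))))), 0) = Mul(Add(46, Mul(8, I, Pow(2, Rational(1, 2)))), 0) = 0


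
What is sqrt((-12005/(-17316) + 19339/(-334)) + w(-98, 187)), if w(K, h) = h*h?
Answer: sqrt(8109568347589007)/481962 ≈ 186.85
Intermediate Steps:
w(K, h) = h**2
sqrt((-12005/(-17316) + 19339/(-334)) + w(-98, 187)) = sqrt((-12005/(-17316) + 19339/(-334)) + 187**2) = sqrt((-12005*(-1/17316) + 19339*(-1/334)) + 34969) = sqrt((12005/17316 - 19339/334) + 34969) = sqrt(-165432227/2891772 + 34969) = sqrt(100956942841/2891772) = sqrt(8109568347589007)/481962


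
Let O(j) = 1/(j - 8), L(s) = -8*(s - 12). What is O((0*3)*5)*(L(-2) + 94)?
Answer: -103/4 ≈ -25.750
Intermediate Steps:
L(s) = 96 - 8*s (L(s) = -8*(-12 + s) = 96 - 8*s)
O(j) = 1/(-8 + j)
O((0*3)*5)*(L(-2) + 94) = ((96 - 8*(-2)) + 94)/(-8 + (0*3)*5) = ((96 + 16) + 94)/(-8 + 0*5) = (112 + 94)/(-8 + 0) = 206/(-8) = -⅛*206 = -103/4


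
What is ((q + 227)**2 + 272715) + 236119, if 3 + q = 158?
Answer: 654758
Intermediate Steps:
q = 155 (q = -3 + 158 = 155)
((q + 227)**2 + 272715) + 236119 = ((155 + 227)**2 + 272715) + 236119 = (382**2 + 272715) + 236119 = (145924 + 272715) + 236119 = 418639 + 236119 = 654758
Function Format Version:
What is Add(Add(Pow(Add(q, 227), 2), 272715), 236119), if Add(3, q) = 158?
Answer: 654758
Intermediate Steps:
q = 155 (q = Add(-3, 158) = 155)
Add(Add(Pow(Add(q, 227), 2), 272715), 236119) = Add(Add(Pow(Add(155, 227), 2), 272715), 236119) = Add(Add(Pow(382, 2), 272715), 236119) = Add(Add(145924, 272715), 236119) = Add(418639, 236119) = 654758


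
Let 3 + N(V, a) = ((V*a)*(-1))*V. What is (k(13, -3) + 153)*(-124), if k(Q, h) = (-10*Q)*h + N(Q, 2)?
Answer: -25048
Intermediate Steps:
N(V, a) = -3 - a*V² (N(V, a) = -3 + ((V*a)*(-1))*V = -3 + (-V*a)*V = -3 - a*V²)
k(Q, h) = -3 - 2*Q² - 10*Q*h (k(Q, h) = (-10*Q)*h + (-3 - 1*2*Q²) = -10*Q*h + (-3 - 2*Q²) = -3 - 2*Q² - 10*Q*h)
(k(13, -3) + 153)*(-124) = ((-3 - 2*13² - 10*13*(-3)) + 153)*(-124) = ((-3 - 2*169 + 390) + 153)*(-124) = ((-3 - 338 + 390) + 153)*(-124) = (49 + 153)*(-124) = 202*(-124) = -25048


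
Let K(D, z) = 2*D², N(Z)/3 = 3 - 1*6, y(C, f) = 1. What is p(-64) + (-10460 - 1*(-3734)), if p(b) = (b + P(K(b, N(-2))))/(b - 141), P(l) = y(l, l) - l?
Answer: -274115/41 ≈ -6685.7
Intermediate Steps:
N(Z) = -9 (N(Z) = 3*(3 - 1*6) = 3*(3 - 6) = 3*(-3) = -9)
P(l) = 1 - l
p(b) = (1 + b - 2*b²)/(-141 + b) (p(b) = (b + (1 - 2*b²))/(b - 141) = (b + (1 - 2*b²))/(-141 + b) = (1 + b - 2*b²)/(-141 + b))
p(-64) + (-10460 - 1*(-3734)) = (1 - 64 - 2*(-64)²)/(-141 - 64) + (-10460 - 1*(-3734)) = (1 - 64 - 2*4096)/(-205) + (-10460 + 3734) = -(1 - 64 - 8192)/205 - 6726 = -1/205*(-8255) - 6726 = 1651/41 - 6726 = -274115/41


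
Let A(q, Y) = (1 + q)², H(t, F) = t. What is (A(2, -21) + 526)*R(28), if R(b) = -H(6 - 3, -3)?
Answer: -1605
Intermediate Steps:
R(b) = -3 (R(b) = -(6 - 3) = -1*3 = -3)
(A(2, -21) + 526)*R(28) = ((1 + 2)² + 526)*(-3) = (3² + 526)*(-3) = (9 + 526)*(-3) = 535*(-3) = -1605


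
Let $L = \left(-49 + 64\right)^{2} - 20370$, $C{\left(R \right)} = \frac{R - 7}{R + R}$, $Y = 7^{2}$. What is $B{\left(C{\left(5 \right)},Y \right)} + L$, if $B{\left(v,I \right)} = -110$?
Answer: $-20255$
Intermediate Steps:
$Y = 49$
$C{\left(R \right)} = \frac{-7 + R}{2 R}$
$L = -20145$ ($L = 15^{2} - 20370 = 225 - 20370 = -20145$)
$B{\left(C{\left(5 \right)},Y \right)} + L = -110 - 20145 = -20255$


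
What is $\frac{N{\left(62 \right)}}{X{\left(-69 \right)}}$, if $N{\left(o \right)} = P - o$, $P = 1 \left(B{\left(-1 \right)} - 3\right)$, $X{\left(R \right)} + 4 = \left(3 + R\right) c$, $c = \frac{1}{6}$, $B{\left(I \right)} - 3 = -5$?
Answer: $\frac{67}{15} \approx 4.4667$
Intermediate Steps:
$B{\left(I \right)} = -2$ ($B{\left(I \right)} = 3 - 5 = -2$)
$c = \frac{1}{6} \approx 0.16667$
$X{\left(R \right)} = - \frac{7}{2} + \frac{R}{6}$ ($X{\left(R \right)} = -4 + \left(3 + R\right) \frac{1}{6} = -4 + \left(\frac{1}{2} + \frac{R}{6}\right) = - \frac{7}{2} + \frac{R}{6}$)
$P = -5$ ($P = 1 \left(-2 - 3\right) = 1 \left(-5\right) = -5$)
$N{\left(o \right)} = -5 - o$
$\frac{N{\left(62 \right)}}{X{\left(-69 \right)}} = \frac{-5 - 62}{- \frac{7}{2} + \frac{1}{6} \left(-69\right)} = \frac{-5 - 62}{- \frac{7}{2} - \frac{23}{2}} = - \frac{67}{-15} = \left(-67\right) \left(- \frac{1}{15}\right) = \frac{67}{15}$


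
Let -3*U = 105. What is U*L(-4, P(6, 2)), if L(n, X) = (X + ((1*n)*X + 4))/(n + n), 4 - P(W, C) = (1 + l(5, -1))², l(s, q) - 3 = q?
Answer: 665/8 ≈ 83.125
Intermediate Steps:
U = -35 (U = -⅓*105 = -35)
l(s, q) = 3 + q
P(W, C) = -5 (P(W, C) = 4 - (1 + (3 - 1))² = 4 - (1 + 2)² = 4 - 1*3² = 4 - 1*9 = 4 - 9 = -5)
L(n, X) = (4 + X + X*n)/(2*n) (L(n, X) = (X + (n*X + 4))/((2*n)) = (X + (X*n + 4))*(1/(2*n)) = (X + (4 + X*n))*(1/(2*n)) = (4 + X + X*n)*(1/(2*n)) = (4 + X + X*n)/(2*n))
U*L(-4, P(6, 2)) = -35*(4 - 5 - 5*(-4))/(2*(-4)) = -35*(-1)*(4 - 5 + 20)/(2*4) = -35*(-1)*19/(2*4) = -35*(-19/8) = 665/8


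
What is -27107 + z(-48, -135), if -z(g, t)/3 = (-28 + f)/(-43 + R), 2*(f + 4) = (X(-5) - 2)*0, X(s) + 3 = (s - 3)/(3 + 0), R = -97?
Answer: -948769/35 ≈ -27108.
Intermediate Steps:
X(s) = -4 + s/3 (X(s) = -3 + (s - 3)/(3 + 0) = -3 + (-3 + s)/3 = -3 + (-3 + s)*(⅓) = -3 + (-1 + s/3) = -4 + s/3)
f = -4 (f = -4 + (((-4 + (⅓)*(-5)) - 2)*0)/2 = -4 + (((-4 - 5/3) - 2)*0)/2 = -4 + ((-17/3 - 2)*0)/2 = -4 + (-23/3*0)/2 = -4 + (½)*0 = -4 + 0 = -4)
z(g, t) = -24/35 (z(g, t) = -3*(-28 - 4)/(-43 - 97) = -(-96)/(-140) = -(-96)*(-1)/140 = -3*8/35 = -24/35)
-27107 + z(-48, -135) = -27107 - 24/35 = -948769/35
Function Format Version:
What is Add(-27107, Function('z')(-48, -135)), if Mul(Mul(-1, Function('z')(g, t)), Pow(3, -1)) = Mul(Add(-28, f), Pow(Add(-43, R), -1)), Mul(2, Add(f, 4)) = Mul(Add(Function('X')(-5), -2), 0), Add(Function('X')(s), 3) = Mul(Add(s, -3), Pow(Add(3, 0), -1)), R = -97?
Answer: Rational(-948769, 35) ≈ -27108.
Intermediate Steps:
Function('X')(s) = Add(-4, Mul(Rational(1, 3), s)) (Function('X')(s) = Add(-3, Mul(Add(s, -3), Pow(Add(3, 0), -1))) = Add(-3, Mul(Add(-3, s), Pow(3, -1))) = Add(-3, Mul(Add(-3, s), Rational(1, 3))) = Add(-3, Add(-1, Mul(Rational(1, 3), s))) = Add(-4, Mul(Rational(1, 3), s)))
f = -4 (f = Add(-4, Mul(Rational(1, 2), Mul(Add(Add(-4, Mul(Rational(1, 3), -5)), -2), 0))) = Add(-4, Mul(Rational(1, 2), Mul(Add(Add(-4, Rational(-5, 3)), -2), 0))) = Add(-4, Mul(Rational(1, 2), Mul(Add(Rational(-17, 3), -2), 0))) = Add(-4, Mul(Rational(1, 2), Mul(Rational(-23, 3), 0))) = Add(-4, Mul(Rational(1, 2), 0)) = Add(-4, 0) = -4)
Function('z')(g, t) = Rational(-24, 35) (Function('z')(g, t) = Mul(-3, Mul(Add(-28, -4), Pow(Add(-43, -97), -1))) = Mul(-3, Mul(-32, Pow(-140, -1))) = Mul(-3, Mul(-32, Rational(-1, 140))) = Mul(-3, Rational(8, 35)) = Rational(-24, 35))
Add(-27107, Function('z')(-48, -135)) = Add(-27107, Rational(-24, 35)) = Rational(-948769, 35)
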